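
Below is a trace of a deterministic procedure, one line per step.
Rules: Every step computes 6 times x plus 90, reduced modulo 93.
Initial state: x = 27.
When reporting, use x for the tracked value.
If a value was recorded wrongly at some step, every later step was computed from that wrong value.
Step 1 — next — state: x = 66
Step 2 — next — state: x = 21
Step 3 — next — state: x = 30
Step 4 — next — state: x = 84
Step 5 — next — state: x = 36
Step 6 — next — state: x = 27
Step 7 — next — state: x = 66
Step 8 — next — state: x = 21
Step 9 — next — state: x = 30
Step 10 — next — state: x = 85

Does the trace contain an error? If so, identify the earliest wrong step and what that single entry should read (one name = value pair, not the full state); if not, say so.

1. x = (6*27 + 90) mod 93 = 66 (no discrepancy)
2. x = (6*66 + 90) mod 93 = 21 (exactly as logged)
3. x = (6*21 + 90) mod 93 = 30 (matches)
4. x = (6*30 + 90) mod 93 = 84 (in agreement)
5. x = (6*84 + 90) mod 93 = 36 (matches)
6. x = (6*36 + 90) mod 93 = 27 (consistent with the trace)
7. x = (6*27 + 90) mod 93 = 66 (consistent with the trace)
8. x = (6*66 + 90) mod 93 = 21 (agrees with the trace)
9. x = (6*21 + 90) mod 93 = 30 (in agreement)
10. x = (6*30 + 90) mod 93 = 84 (this is not what the trace shows)
That makes step 10 the first incorrect line — x = 84 is what it should show.

step 10, x = 84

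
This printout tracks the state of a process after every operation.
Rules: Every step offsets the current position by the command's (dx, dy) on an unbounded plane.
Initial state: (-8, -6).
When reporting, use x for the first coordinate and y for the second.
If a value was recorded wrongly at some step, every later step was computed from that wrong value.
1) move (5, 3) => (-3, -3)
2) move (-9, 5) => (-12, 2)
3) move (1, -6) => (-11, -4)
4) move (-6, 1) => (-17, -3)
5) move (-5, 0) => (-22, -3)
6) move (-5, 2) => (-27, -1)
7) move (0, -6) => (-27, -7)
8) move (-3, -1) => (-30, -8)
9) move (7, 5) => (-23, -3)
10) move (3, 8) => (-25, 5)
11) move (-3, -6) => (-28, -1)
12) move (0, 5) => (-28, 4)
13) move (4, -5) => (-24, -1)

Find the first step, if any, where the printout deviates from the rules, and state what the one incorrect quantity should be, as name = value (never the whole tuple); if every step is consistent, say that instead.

step 1: x = -8 + (5) = -3, y = -6 + (3) = -3 -> same as recorded
step 2: x = -3 + (-9) = -12, y = -3 + (5) = 2 -> checks out
step 3: x = -12 + (1) = -11, y = 2 + (-6) = -4 -> checks out
step 4: x = -11 + (-6) = -17, y = -4 + (1) = -3 -> checks out
step 5: x = -17 + (-5) = -22, y = -3 + (0) = -3 -> no discrepancy
step 6: x = -22 + (-5) = -27, y = -3 + (2) = -1 -> same as recorded
step 7: x = -27 + (0) = -27, y = -1 + (-6) = -7 -> checks out
step 8: x = -27 + (-3) = -30, y = -7 + (-1) = -8 -> consistent with the printout
step 9: x = -30 + (7) = -23, y = -8 + (5) = -3 -> same as recorded
step 10: x = -23 + (3) = -20, y = -3 + (8) = 5 -> the printout has a different value
The audit stops at step 10: the recorded entry is wrong and should be x = -20.

step 10, x = -20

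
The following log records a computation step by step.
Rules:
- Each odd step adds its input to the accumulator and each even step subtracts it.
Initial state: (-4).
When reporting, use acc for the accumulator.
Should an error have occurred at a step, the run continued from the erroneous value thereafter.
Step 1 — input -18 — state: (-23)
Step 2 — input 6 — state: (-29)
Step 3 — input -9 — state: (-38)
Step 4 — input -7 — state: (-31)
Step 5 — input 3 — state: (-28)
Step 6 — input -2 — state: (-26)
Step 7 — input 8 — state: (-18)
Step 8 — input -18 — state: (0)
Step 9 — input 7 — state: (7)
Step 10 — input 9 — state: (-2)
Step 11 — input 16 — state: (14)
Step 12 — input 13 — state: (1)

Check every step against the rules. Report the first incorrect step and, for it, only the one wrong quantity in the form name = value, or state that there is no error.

step 1, acc = -22

Recomputing the run from the initial state:
step 1: acc = -22
step 2: acc = -28
step 3: acc = -37
step 4: acc = -30
step 5: acc = -27
step 6: acc = -25
step 7: acc = -17
step 8: acc = 1
step 9: acc = 8
step 10: acc = -1
step 11: acc = 15
step 12: acc = 2
The first disagreement with the log is at step 1, where the value should be acc = -22.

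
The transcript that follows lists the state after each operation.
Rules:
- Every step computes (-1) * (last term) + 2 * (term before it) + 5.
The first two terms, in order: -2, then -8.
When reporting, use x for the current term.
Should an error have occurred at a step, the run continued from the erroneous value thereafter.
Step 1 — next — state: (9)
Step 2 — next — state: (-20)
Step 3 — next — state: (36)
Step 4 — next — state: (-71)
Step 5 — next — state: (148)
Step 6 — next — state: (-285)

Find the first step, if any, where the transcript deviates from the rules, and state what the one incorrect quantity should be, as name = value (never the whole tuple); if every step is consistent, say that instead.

step 1: x = -1*(-8) + (2)*(-2) + (5) = 9 -> consistent with the transcript
step 2: x = -1*(9) + (2)*(-8) + (5) = -20 -> verified
step 3: x = -1*(-20) + (2)*(9) + (5) = 43 -> the transcript has a different value
Conclusion: step 3 carries the first error; the entry should be x = 43.

step 3, x = 43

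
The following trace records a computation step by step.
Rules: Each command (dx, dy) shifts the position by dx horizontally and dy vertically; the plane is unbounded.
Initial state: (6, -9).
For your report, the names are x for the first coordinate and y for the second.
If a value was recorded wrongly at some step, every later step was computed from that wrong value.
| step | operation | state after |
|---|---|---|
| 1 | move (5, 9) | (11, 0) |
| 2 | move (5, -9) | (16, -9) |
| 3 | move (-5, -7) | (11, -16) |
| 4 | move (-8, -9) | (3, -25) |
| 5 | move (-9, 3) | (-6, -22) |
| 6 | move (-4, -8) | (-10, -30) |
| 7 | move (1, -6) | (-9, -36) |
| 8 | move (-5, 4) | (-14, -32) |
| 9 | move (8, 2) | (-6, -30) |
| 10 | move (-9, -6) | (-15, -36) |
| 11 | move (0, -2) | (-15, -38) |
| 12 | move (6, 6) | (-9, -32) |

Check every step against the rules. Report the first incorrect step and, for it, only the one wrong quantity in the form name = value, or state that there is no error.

Recomputing the run from the initial state:
step 1: x = 11, y = 0
step 2: x = 16, y = -9
step 3: x = 11, y = -16
step 4: x = 3, y = -25
step 5: x = -6, y = -22
step 6: x = -10, y = -30
step 7: x = -9, y = -36
step 8: x = -14, y = -32
step 9: x = -6, y = -30
step 10: x = -15, y = -36
step 11: x = -15, y = -38
step 12: x = -9, y = -32
This matches the trace at every step.

no error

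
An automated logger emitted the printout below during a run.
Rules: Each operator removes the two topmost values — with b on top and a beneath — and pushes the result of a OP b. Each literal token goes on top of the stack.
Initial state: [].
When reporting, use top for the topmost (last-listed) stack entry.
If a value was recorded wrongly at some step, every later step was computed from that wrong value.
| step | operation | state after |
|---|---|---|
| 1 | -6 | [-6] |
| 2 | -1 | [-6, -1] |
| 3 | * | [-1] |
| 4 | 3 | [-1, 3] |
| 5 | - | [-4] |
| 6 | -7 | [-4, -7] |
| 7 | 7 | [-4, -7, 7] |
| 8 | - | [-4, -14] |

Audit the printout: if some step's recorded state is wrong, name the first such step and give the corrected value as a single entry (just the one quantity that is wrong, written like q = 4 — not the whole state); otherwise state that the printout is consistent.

step 3, top = 6

1. push -6: top = -6 (confirmed correct)
2. push -1: top = -1 (agrees with the printout)
3. -6 * -1 = 6 (not what was recorded)
The audit stops at step 3: the recorded entry is wrong and should be top = 6.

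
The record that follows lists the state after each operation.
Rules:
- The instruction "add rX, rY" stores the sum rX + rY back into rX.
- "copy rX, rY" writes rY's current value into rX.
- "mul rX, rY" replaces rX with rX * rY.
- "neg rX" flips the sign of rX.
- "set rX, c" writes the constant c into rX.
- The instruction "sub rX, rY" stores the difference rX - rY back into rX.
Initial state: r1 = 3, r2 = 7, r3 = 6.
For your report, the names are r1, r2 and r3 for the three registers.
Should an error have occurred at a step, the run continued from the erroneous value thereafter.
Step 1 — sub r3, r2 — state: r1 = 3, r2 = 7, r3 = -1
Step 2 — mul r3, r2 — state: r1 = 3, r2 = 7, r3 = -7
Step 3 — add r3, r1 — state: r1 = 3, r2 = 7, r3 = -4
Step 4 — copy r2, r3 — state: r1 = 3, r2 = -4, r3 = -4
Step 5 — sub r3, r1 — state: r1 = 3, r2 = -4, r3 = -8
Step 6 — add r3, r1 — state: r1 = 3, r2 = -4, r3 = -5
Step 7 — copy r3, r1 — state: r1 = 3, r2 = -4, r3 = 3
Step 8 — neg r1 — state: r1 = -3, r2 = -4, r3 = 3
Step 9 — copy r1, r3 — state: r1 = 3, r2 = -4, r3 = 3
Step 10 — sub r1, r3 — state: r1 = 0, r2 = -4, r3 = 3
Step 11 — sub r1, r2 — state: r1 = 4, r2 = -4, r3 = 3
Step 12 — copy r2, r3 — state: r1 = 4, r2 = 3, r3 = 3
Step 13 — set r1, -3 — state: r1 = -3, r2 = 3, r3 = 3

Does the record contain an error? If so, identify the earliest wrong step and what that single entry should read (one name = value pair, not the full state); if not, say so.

step 1: r3 = 6 - 7 = -1 -> no discrepancy
step 2: r3 = -1 * 7 = -7 -> verified
step 3: r3 = -7 + 3 = -4 -> agrees with the record
step 4: r2 = -4 -> checks out
step 5: r3 = -4 - 3 = -7 -> the entry is off here
Step 5 is the first one off; corrected, r3 = -7.

step 5, r3 = -7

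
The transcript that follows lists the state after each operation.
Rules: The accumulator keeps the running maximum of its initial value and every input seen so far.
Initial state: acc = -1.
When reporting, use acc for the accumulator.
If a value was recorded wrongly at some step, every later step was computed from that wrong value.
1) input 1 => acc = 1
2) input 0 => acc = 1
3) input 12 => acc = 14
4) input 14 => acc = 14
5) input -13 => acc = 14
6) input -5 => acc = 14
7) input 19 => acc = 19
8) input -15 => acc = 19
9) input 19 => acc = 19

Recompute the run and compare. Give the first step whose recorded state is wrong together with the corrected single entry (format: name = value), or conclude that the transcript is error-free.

step 3, acc = 12

Recomputing the run from the initial state:
step 1: acc = 1
step 2: acc = 1
step 3: acc = 12
step 4: acc = 14
step 5: acc = 14
step 6: acc = 14
step 7: acc = 19
step 8: acc = 19
step 9: acc = 19
The first disagreement with the transcript is at step 3, where the value should be acc = 12.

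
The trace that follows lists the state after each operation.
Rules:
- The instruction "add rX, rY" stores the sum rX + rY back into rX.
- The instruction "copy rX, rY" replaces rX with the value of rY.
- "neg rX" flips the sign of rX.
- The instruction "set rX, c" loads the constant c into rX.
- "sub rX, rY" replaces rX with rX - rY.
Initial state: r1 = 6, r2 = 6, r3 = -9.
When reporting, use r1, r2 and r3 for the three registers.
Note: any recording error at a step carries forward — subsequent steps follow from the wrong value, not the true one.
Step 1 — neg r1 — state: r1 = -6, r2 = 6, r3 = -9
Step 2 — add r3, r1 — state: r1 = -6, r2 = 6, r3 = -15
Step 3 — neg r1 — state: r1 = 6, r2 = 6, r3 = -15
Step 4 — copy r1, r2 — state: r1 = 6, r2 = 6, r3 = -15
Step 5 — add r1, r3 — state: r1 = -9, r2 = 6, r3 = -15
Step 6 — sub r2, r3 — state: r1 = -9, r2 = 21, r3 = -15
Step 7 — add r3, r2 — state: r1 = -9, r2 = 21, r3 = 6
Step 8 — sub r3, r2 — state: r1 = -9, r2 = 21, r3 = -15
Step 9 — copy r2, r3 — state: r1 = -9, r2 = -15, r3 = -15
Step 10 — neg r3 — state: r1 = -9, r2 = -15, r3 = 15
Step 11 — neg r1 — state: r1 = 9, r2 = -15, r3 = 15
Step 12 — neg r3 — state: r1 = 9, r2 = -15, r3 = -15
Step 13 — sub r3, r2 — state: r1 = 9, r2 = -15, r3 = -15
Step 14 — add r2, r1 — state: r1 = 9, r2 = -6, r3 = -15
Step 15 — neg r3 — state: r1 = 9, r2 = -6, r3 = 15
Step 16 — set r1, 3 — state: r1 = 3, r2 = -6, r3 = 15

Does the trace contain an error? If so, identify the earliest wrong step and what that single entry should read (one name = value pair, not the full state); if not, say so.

step 13, r3 = 0

Recomputing the run from the initial state:
step 1: r1 = -6, r2 = 6, r3 = -9
step 2: r1 = -6, r2 = 6, r3 = -15
step 3: r1 = 6, r2 = 6, r3 = -15
step 4: r1 = 6, r2 = 6, r3 = -15
step 5: r1 = -9, r2 = 6, r3 = -15
step 6: r1 = -9, r2 = 21, r3 = -15
step 7: r1 = -9, r2 = 21, r3 = 6
step 8: r1 = -9, r2 = 21, r3 = -15
step 9: r1 = -9, r2 = -15, r3 = -15
step 10: r1 = -9, r2 = -15, r3 = 15
step 11: r1 = 9, r2 = -15, r3 = 15
step 12: r1 = 9, r2 = -15, r3 = -15
step 13: r1 = 9, r2 = -15, r3 = 0
step 14: r1 = 9, r2 = -6, r3 = 0
step 15: r1 = 9, r2 = -6, r3 = 0
step 16: r1 = 3, r2 = -6, r3 = 0
The first disagreement with the trace is at step 13, where the value should be r3 = 0.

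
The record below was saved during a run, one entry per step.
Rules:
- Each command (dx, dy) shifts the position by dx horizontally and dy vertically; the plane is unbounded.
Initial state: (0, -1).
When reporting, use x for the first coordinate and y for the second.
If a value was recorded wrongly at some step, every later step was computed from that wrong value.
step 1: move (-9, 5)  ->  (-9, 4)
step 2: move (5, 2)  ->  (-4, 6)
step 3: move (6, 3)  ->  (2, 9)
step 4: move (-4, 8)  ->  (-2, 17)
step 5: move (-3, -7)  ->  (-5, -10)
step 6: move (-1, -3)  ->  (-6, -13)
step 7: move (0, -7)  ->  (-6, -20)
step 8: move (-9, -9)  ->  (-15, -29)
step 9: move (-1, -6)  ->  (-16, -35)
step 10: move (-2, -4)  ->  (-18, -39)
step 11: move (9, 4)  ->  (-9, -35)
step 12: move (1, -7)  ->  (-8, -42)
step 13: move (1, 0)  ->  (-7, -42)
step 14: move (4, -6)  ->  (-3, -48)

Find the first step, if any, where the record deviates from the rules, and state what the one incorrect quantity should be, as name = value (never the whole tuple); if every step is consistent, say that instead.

step 5, y = 10

step 1: x = 0 + (-9) = -9, y = -1 + (5) = 4 -> confirmed correct
step 2: x = -9 + (5) = -4, y = 4 + (2) = 6 -> same as recorded
step 3: x = -4 + (6) = 2, y = 6 + (3) = 9 -> exactly as logged
step 4: x = 2 + (-4) = -2, y = 9 + (8) = 17 -> no discrepancy
step 5: x = -2 + (-3) = -5, y = 17 + (-7) = 10 -> the record has a different value
The audit stops at step 5: the recorded entry is wrong and should be y = 10.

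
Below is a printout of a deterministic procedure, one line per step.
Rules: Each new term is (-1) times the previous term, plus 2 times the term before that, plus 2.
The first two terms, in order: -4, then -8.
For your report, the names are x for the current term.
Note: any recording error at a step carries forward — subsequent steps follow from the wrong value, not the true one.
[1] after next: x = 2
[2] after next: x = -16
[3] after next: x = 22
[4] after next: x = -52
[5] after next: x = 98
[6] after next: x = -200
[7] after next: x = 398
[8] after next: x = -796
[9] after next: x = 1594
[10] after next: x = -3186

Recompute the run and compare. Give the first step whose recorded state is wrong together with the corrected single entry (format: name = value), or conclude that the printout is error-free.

Recomputing the run from the initial state:
step 1: x = 2
step 2: x = -16
step 3: x = 22
step 4: x = -52
step 5: x = 98
step 6: x = -200
step 7: x = 398
step 8: x = -796
step 9: x = 1594
step 10: x = -3184
The first disagreement with the printout is at step 10, where the value should be x = -3184.

step 10, x = -3184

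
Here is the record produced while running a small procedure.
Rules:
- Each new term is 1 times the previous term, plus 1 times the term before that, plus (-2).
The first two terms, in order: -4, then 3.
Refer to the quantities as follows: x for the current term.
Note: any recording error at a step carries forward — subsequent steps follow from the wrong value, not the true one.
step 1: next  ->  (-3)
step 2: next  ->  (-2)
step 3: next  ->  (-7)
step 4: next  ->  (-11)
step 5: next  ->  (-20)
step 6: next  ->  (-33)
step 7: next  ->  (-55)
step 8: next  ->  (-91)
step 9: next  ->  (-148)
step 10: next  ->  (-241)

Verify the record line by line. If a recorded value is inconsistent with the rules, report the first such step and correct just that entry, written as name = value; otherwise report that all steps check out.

Step 1: x = 1*(3) + (1)*(-4) + (-2) = -3 — matches.
Step 2: x = 1*(-3) + (1)*(3) + (-2) = -2 — exactly as logged.
Step 3: x = 1*(-2) + (1)*(-3) + (-2) = -7 — verified.
Step 4: x = 1*(-7) + (1)*(-2) + (-2) = -11 — same as recorded.
Step 5: x = 1*(-11) + (1)*(-7) + (-2) = -20 — verified.
Step 6: x = 1*(-20) + (1)*(-11) + (-2) = -33 — same as recorded.
Step 7: x = 1*(-33) + (1)*(-20) + (-2) = -55 — checks out.
Step 8: x = 1*(-55) + (1)*(-33) + (-2) = -90 — this is not what the record shows.
Step 8 is the first one off; corrected, x = -90.

step 8, x = -90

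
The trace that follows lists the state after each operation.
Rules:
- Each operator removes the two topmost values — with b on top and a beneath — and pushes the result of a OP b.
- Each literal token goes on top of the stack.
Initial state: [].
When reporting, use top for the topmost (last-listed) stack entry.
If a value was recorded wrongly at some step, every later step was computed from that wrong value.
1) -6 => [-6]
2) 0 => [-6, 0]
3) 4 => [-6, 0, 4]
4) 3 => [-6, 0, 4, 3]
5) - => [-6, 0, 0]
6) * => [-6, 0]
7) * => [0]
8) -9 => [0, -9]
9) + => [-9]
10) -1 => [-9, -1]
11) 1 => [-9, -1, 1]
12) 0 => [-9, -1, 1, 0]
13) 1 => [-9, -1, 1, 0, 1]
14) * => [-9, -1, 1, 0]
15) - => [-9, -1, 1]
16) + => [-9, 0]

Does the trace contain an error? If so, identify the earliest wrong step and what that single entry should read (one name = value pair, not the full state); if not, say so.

step 5, top = 1

Recomputing the run from the initial state:
step 1: [-6]
step 2: [-6, 0]
step 3: [-6, 0, 4]
step 4: [-6, 0, 4, 3]
step 5: [-6, 0, 1]
step 6: [-6, 0]
step 7: [0]
step 8: [0, -9]
step 9: [-9]
step 10: [-9, -1]
step 11: [-9, -1, 1]
step 12: [-9, -1, 1, 0]
step 13: [-9, -1, 1, 0, 1]
step 14: [-9, -1, 1, 0]
step 15: [-9, -1, 1]
step 16: [-9, 0]
The first disagreement with the trace is at step 5, where the value should be top = 1.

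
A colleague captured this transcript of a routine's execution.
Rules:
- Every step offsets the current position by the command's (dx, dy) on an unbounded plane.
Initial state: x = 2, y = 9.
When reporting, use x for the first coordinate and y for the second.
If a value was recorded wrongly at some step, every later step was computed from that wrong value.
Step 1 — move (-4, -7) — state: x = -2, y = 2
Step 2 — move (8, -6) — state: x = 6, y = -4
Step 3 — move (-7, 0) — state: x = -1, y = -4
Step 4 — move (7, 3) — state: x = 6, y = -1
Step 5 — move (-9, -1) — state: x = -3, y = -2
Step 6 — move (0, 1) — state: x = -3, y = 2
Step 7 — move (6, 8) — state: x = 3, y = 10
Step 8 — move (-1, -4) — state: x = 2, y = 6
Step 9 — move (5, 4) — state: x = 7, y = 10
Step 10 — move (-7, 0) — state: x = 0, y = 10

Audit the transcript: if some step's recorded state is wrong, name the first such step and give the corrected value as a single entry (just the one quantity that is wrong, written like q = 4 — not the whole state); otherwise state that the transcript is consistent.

Step 1: x = 2 + (-4) = -2, y = 9 + (-7) = 2 — checks out.
Step 2: x = -2 + (8) = 6, y = 2 + (-6) = -4 — checks out.
Step 3: x = 6 + (-7) = -1, y = -4 + (0) = -4 — consistent with the transcript.
Step 4: x = -1 + (7) = 6, y = -4 + (3) = -1 — same as recorded.
Step 5: x = 6 + (-9) = -3, y = -1 + (-1) = -2 — checks out.
Step 6: x = -3 + (0) = -3, y = -2 + (1) = -1 — not what was recorded.
Conclusion: step 6 carries the first error; the entry should be y = -1.

step 6, y = -1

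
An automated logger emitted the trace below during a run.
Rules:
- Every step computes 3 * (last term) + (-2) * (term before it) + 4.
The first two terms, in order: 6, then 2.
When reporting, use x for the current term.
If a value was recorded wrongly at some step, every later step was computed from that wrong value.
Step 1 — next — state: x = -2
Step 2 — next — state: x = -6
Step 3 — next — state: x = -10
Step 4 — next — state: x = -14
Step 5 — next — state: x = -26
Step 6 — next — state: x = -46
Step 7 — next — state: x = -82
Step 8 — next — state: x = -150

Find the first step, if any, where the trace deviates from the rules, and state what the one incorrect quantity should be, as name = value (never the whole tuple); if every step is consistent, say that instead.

step 5, x = -18

step 1: x = 3*(2) + (-2)*(6) + (4) = -2 -> in agreement
step 2: x = 3*(-2) + (-2)*(2) + (4) = -6 -> verified
step 3: x = 3*(-6) + (-2)*(-2) + (4) = -10 -> agrees with the trace
step 4: x = 3*(-10) + (-2)*(-6) + (4) = -14 -> consistent with the trace
step 5: x = 3*(-14) + (-2)*(-10) + (4) = -18 -> this is not what the trace shows
So the first discrepancy is step 5, where the right value is x = -18.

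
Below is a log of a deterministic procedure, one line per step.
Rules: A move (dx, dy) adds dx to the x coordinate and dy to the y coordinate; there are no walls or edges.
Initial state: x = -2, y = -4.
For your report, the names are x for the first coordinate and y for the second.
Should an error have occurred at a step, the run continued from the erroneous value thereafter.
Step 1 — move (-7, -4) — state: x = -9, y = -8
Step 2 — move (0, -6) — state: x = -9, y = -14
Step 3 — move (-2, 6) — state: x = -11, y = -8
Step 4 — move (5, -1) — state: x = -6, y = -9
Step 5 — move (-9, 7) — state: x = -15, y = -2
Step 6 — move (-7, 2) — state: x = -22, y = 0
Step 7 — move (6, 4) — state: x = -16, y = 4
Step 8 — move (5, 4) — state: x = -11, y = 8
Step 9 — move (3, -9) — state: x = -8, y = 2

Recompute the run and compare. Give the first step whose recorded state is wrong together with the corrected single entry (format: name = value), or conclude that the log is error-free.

step 9, y = -1

step 1: x = -2 + (-7) = -9, y = -4 + (-4) = -8 -> exactly as logged
step 2: x = -9 + (0) = -9, y = -8 + (-6) = -14 -> checks out
step 3: x = -9 + (-2) = -11, y = -14 + (6) = -8 -> matches
step 4: x = -11 + (5) = -6, y = -8 + (-1) = -9 -> in agreement
step 5: x = -6 + (-9) = -15, y = -9 + (7) = -2 -> confirmed correct
step 6: x = -15 + (-7) = -22, y = -2 + (2) = 0 -> verified
step 7: x = -22 + (6) = -16, y = 0 + (4) = 4 -> same as recorded
step 8: x = -16 + (5) = -11, y = 4 + (4) = 8 -> matches
step 9: x = -11 + (3) = -8, y = 8 + (-9) = -1 -> the entry is off here
Step 9 is the first one off; corrected, y = -1.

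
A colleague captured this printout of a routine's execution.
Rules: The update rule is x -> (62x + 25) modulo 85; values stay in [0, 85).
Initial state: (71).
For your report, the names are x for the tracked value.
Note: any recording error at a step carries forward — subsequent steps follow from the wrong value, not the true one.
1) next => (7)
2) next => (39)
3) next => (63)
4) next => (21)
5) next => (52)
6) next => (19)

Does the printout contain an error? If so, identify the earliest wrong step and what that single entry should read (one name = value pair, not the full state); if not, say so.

step 1: x = (62*71 + 25) mod 85 = 7 -> exactly as logged
step 2: x = (62*7 + 25) mod 85 = 34 -> the printout disagrees here
Step 2 is the first one off; corrected, x = 34.

step 2, x = 34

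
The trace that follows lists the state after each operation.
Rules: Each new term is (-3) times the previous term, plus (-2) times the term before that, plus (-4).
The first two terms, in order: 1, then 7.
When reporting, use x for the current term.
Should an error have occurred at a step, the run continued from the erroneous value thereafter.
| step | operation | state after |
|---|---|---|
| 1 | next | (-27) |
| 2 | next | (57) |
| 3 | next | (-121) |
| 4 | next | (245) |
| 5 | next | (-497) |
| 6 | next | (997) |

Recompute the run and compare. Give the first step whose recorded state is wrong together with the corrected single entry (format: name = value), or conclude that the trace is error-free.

Recomputing the run from the initial state:
step 1: x = -27
step 2: x = 63
step 3: x = -139
step 4: x = 287
step 5: x = -587
step 6: x = 1183
The first disagreement with the trace is at step 2, where the value should be x = 63.

step 2, x = 63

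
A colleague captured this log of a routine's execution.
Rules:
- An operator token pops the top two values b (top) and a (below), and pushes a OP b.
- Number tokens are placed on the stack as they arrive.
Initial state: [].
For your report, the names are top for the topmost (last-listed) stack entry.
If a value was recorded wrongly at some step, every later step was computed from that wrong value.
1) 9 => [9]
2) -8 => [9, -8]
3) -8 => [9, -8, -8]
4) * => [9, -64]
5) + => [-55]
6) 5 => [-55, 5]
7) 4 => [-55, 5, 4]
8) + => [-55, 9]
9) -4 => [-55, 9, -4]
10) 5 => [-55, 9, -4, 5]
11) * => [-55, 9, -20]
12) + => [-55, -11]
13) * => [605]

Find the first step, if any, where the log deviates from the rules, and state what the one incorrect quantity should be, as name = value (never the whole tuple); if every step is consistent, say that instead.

step 4, top = 64

1. push 9: top = 9 (in agreement)
2. push -8: top = -8 (confirmed correct)
3. push -8: top = -8 (same as recorded)
4. -8 * -8 = 64 (not what was recorded)
First deviation found at step 4; the corrected entry is top = 64.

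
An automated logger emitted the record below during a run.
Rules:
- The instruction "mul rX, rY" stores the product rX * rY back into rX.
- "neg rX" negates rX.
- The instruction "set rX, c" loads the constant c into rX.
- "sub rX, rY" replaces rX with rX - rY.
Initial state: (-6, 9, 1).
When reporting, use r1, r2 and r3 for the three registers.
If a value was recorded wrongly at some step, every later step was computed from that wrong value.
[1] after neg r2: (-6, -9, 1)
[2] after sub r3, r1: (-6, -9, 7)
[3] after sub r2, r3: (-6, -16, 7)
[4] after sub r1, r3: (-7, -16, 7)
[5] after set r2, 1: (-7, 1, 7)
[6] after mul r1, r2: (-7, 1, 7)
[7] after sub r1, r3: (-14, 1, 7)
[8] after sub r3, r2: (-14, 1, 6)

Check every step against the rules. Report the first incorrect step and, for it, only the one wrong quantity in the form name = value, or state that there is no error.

step 1: r2 = -(9) = -9 -> checks out
step 2: r3 = 1 - -6 = 7 -> exactly as logged
step 3: r2 = -9 - 7 = -16 -> no discrepancy
step 4: r1 = -6 - 7 = -13 -> not what was recorded
That makes step 4 the first incorrect line — r1 = -13 is what it should show.

step 4, r1 = -13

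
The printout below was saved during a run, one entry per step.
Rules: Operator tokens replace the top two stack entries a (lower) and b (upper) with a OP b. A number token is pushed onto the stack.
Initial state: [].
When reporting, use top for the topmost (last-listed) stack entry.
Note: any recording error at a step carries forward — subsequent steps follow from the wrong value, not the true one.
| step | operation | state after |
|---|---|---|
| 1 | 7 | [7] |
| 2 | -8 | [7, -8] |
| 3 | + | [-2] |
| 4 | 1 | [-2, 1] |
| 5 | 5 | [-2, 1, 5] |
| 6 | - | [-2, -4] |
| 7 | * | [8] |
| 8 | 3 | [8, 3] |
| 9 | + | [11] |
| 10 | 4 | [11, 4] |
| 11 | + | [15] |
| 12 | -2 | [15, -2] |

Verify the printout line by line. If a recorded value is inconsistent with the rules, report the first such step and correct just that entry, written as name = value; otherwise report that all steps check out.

step 3, top = -1

Step 1: push 7: top = 7 — in agreement.
Step 2: push -8: top = -8 — no discrepancy.
Step 3: 7 + -8 = -1 — the printout has a different value.
The earliest wrong entry is at step 3: it should read top = -1.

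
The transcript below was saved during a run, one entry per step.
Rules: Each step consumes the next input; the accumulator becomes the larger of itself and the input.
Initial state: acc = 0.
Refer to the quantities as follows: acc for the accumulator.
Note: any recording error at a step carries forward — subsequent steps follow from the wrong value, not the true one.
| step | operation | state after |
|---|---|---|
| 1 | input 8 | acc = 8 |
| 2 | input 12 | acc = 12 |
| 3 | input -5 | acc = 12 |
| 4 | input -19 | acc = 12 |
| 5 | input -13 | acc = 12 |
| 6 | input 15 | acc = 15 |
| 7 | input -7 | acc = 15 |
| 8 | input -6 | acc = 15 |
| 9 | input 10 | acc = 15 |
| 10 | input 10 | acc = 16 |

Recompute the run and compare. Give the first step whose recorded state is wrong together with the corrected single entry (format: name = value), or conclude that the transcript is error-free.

Recomputing the run from the initial state:
step 1: acc = 8
step 2: acc = 12
step 3: acc = 12
step 4: acc = 12
step 5: acc = 12
step 6: acc = 15
step 7: acc = 15
step 8: acc = 15
step 9: acc = 15
step 10: acc = 15
The first disagreement with the transcript is at step 10, where the value should be acc = 15.

step 10, acc = 15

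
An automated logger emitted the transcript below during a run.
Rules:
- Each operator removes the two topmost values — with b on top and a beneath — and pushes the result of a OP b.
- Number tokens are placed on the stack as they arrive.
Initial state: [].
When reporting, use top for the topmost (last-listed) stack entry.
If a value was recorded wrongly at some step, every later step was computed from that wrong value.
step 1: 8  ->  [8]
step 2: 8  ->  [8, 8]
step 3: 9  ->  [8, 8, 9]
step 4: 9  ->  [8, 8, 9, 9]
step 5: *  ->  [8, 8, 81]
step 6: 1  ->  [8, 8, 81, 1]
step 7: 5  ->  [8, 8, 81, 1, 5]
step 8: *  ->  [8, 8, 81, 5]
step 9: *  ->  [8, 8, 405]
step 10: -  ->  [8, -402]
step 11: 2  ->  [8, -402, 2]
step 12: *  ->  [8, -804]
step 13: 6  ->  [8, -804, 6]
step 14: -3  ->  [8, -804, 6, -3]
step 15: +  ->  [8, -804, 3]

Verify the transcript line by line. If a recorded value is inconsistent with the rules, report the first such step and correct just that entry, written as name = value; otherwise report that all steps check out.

1. push 8: top = 8 (same as recorded)
2. push 8: top = 8 (checks out)
3. push 9: top = 9 (consistent with the transcript)
4. push 9: top = 9 (same as recorded)
5. 9 * 9 = 81 (no discrepancy)
6. push 1: top = 1 (consistent with the transcript)
7. push 5: top = 5 (agrees with the transcript)
8. 1 * 5 = 5 (checks out)
9. 81 * 5 = 405 (agrees with the transcript)
10. 8 - 405 = -397 (a discrepancy with the transcript)
That makes step 10 the first incorrect line — top = -397 is what it should show.

step 10, top = -397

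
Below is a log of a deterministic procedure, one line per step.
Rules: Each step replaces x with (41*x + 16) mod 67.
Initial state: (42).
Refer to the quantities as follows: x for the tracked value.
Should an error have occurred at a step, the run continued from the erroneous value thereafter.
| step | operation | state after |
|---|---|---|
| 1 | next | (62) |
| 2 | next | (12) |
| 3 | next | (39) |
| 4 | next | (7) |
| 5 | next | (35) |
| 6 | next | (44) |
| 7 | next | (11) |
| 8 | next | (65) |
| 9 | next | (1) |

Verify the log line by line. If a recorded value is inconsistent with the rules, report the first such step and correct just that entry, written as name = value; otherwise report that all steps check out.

Recomputing the run from the initial state:
step 1: x = 63
step 2: x = 53
step 3: x = 45
step 4: x = 52
step 5: x = 4
step 6: x = 46
step 7: x = 26
step 8: x = 10
step 9: x = 24
The first disagreement with the log is at step 1, where the value should be x = 63.

step 1, x = 63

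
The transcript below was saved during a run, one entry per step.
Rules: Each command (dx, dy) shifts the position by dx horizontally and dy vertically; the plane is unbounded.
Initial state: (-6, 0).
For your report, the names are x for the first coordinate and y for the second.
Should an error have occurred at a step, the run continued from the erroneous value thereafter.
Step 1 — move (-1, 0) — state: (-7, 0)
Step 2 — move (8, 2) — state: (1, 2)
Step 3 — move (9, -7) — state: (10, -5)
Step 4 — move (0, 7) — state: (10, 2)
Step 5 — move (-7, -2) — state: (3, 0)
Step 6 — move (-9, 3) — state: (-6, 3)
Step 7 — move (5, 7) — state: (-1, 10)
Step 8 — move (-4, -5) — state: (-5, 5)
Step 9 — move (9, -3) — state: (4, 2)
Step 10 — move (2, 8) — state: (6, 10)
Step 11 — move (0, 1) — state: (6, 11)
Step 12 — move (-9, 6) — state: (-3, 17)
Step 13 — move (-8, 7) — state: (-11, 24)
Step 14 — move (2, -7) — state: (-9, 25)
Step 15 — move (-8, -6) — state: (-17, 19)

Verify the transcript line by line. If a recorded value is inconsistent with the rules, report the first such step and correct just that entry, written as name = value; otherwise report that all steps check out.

step 14, y = 17

1. x = -6 + (-1) = -7, y = 0 + (0) = 0 (confirmed correct)
2. x = -7 + (8) = 1, y = 0 + (2) = 2 (verified)
3. x = 1 + (9) = 10, y = 2 + (-7) = -5 (in agreement)
4. x = 10 + (0) = 10, y = -5 + (7) = 2 (in agreement)
5. x = 10 + (-7) = 3, y = 2 + (-2) = 0 (checks out)
6. x = 3 + (-9) = -6, y = 0 + (3) = 3 (consistent with the transcript)
7. x = -6 + (5) = -1, y = 3 + (7) = 10 (agrees with the transcript)
8. x = -1 + (-4) = -5, y = 10 + (-5) = 5 (in agreement)
9. x = -5 + (9) = 4, y = 5 + (-3) = 2 (consistent with the transcript)
10. x = 4 + (2) = 6, y = 2 + (8) = 10 (matches)
11. x = 6 + (0) = 6, y = 10 + (1) = 11 (no discrepancy)
12. x = 6 + (-9) = -3, y = 11 + (6) = 17 (checks out)
13. x = -3 + (-8) = -11, y = 17 + (7) = 24 (matches)
14. x = -11 + (2) = -9, y = 24 + (-7) = 17 (first mismatch against the transcript)
So the first discrepancy is step 14, where the right value is y = 17.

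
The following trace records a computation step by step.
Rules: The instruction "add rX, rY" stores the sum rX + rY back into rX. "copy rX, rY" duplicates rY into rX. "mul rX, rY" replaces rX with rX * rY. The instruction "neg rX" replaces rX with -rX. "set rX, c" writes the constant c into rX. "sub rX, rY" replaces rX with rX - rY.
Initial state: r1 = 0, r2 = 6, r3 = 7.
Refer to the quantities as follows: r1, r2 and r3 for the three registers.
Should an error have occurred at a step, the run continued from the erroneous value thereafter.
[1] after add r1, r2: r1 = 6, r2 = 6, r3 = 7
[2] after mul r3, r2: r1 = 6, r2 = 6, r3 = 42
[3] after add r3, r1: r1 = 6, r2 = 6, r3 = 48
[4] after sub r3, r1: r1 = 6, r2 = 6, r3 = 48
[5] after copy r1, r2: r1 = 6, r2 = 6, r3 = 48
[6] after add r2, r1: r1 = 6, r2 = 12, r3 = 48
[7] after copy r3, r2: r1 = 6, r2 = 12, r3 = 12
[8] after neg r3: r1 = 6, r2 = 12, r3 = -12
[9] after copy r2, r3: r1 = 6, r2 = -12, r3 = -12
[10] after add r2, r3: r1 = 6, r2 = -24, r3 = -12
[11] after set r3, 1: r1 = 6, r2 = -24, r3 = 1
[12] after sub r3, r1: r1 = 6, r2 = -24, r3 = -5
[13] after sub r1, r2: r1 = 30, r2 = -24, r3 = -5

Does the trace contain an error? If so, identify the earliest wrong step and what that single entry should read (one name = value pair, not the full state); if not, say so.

step 1: r1 = 0 + 6 = 6 -> in agreement
step 2: r3 = 7 * 6 = 42 -> same as recorded
step 3: r3 = 42 + 6 = 48 -> exactly as logged
step 4: r3 = 48 - 6 = 42 -> first mismatch against the trace
Step 4 is the first one off; corrected, r3 = 42.

step 4, r3 = 42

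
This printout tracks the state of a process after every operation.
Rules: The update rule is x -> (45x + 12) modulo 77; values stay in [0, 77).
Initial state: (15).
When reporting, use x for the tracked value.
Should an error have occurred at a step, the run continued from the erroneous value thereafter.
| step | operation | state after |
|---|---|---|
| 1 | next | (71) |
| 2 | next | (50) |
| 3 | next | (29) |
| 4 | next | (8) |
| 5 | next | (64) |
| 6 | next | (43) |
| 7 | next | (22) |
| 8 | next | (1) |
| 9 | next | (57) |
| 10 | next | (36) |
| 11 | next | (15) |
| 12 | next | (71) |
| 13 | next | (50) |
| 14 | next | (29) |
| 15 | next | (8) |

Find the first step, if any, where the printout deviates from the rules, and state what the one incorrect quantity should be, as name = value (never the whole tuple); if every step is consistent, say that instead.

Step 1: x = (45*15 + 12) mod 77 = 71 — consistent with the printout.
Step 2: x = (45*71 + 12) mod 77 = 50 — confirmed correct.
Step 3: x = (45*50 + 12) mod 77 = 29 — agrees with the printout.
Step 4: x = (45*29 + 12) mod 77 = 8 — in agreement.
Step 5: x = (45*8 + 12) mod 77 = 64 — no discrepancy.
Step 6: x = (45*64 + 12) mod 77 = 43 — matches.
Step 7: x = (45*43 + 12) mod 77 = 22 — confirmed correct.
Step 8: x = (45*22 + 12) mod 77 = 1 — no discrepancy.
Step 9: x = (45*1 + 12) mod 77 = 57 — matches.
Step 10: x = (45*57 + 12) mod 77 = 36 — exactly as logged.
Step 11: x = (45*36 + 12) mod 77 = 15 — confirmed correct.
Step 12: x = (45*15 + 12) mod 77 = 71 — in agreement.
Step 13: x = (45*71 + 12) mod 77 = 50 — consistent with the printout.
Step 14: x = (45*50 + 12) mod 77 = 29 — same as recorded.
Step 15: x = (45*29 + 12) mod 77 = 8 — agrees with the printout.
The whole run recomputes cleanly — no discrepancies.

no error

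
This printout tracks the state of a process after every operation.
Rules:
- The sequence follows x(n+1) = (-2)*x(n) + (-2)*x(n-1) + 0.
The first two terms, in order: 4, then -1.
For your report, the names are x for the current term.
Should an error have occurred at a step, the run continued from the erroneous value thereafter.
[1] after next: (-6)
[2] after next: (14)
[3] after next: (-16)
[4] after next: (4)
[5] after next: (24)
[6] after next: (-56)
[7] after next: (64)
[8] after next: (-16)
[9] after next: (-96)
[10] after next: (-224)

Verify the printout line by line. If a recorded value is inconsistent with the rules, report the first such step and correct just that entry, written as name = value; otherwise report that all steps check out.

step 10, x = 224

Step 1: x = -2*(-1) + (-2)*(4) + (0) = -6 — checks out.
Step 2: x = -2*(-6) + (-2)*(-1) + (0) = 14 — no discrepancy.
Step 3: x = -2*(14) + (-2)*(-6) + (0) = -16 — exactly as logged.
Step 4: x = -2*(-16) + (-2)*(14) + (0) = 4 — consistent with the printout.
Step 5: x = -2*(4) + (-2)*(-16) + (0) = 24 — same as recorded.
Step 6: x = -2*(24) + (-2)*(4) + (0) = -56 — exactly as logged.
Step 7: x = -2*(-56) + (-2)*(24) + (0) = 64 — matches.
Step 8: x = -2*(64) + (-2)*(-56) + (0) = -16 — verified.
Step 9: x = -2*(-16) + (-2)*(64) + (0) = -96 — exactly as logged.
Step 10: x = -2*(-96) + (-2)*(-16) + (0) = 224 — the printout disagrees here.
So the first discrepancy is step 10, where the right value is x = 224.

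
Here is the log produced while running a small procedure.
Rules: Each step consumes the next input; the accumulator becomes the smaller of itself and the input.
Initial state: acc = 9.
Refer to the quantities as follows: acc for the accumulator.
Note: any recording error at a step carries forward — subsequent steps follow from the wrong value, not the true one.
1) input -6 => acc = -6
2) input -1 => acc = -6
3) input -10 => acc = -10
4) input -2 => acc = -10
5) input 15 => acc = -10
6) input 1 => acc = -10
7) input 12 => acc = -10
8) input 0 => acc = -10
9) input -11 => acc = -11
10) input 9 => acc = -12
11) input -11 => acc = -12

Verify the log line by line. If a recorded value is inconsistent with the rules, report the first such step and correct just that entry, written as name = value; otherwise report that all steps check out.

step 10, acc = -11

Recomputing the run from the initial state:
step 1: acc = -6
step 2: acc = -6
step 3: acc = -10
step 4: acc = -10
step 5: acc = -10
step 6: acc = -10
step 7: acc = -10
step 8: acc = -10
step 9: acc = -11
step 10: acc = -11
step 11: acc = -11
The first disagreement with the log is at step 10, where the value should be acc = -11.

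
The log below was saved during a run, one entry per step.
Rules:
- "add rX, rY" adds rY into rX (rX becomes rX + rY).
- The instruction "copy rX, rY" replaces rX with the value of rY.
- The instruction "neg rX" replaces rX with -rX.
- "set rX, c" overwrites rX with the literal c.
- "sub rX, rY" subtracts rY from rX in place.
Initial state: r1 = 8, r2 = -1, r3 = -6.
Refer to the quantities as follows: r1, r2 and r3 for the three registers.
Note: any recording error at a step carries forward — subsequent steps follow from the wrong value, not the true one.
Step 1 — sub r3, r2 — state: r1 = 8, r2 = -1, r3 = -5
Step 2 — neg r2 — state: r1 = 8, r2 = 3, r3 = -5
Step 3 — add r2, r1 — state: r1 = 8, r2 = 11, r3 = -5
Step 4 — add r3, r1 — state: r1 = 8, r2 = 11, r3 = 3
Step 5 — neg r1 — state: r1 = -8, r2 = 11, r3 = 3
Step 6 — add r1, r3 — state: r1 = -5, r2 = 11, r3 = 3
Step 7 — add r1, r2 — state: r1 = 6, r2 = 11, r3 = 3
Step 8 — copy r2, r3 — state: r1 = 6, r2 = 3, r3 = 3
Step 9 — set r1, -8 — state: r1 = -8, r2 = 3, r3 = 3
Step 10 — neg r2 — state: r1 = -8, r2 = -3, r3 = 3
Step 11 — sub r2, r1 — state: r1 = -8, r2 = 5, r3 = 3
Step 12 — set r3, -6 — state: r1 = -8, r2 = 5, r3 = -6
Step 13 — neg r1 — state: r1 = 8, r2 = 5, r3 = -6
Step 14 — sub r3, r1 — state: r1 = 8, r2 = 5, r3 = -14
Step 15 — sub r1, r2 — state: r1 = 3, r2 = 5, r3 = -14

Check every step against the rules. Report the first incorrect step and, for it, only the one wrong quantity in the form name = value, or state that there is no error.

step 2, r2 = 1

Step 1: r3 = -6 - -1 = -5 — consistent with the log.
Step 2: r2 = -(-1) = 1 — this is not what the log shows.
Step 2 is the first one off; corrected, r2 = 1.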